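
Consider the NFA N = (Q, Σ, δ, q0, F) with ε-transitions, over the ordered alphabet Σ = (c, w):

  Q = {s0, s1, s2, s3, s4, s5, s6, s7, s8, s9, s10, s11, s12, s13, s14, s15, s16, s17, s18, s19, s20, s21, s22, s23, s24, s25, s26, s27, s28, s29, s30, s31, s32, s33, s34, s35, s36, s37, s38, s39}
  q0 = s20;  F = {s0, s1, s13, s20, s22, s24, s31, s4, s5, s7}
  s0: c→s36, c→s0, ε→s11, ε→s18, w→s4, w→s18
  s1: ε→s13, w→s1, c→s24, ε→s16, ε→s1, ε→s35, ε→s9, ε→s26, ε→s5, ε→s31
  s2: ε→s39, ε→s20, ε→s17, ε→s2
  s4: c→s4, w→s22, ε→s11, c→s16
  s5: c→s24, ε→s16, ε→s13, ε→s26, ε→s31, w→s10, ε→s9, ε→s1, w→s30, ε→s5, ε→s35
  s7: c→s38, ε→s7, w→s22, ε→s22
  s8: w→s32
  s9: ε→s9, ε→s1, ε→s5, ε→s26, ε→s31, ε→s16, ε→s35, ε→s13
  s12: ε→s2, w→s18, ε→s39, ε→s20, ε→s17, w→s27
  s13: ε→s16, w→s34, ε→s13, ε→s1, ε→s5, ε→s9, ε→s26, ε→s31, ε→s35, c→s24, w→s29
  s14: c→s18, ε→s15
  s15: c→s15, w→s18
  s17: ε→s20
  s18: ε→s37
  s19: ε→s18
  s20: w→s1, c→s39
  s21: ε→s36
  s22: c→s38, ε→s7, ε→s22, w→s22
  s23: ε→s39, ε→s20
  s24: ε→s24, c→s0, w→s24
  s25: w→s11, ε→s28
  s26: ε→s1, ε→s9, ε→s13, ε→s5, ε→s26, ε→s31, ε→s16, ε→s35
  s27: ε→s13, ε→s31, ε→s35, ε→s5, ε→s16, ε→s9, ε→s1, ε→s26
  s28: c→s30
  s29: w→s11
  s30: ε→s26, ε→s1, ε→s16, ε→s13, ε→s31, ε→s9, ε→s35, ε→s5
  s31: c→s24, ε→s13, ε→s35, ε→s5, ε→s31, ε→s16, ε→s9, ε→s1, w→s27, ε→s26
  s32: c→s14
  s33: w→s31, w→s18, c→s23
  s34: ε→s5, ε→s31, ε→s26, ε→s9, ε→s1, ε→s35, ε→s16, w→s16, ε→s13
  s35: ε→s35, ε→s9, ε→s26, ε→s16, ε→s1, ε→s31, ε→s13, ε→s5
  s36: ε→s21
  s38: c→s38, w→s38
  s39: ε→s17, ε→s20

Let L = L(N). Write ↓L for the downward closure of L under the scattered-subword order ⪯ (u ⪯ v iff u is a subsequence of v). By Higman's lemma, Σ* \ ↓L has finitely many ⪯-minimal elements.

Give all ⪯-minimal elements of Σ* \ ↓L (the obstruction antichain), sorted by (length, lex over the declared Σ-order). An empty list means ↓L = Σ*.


Antichain: [wccwwc].

|Q|=40, |F|=10, |δ|=148 (107 ε).
min D↑ (7 st, q0=0, F={6}): 0:c→0,w→1 1:c→2,w→1 2:c→3,w→2 3:c→3,w→4 4:c→4,w→5 5:c→6,w→5 6:c→6,w→6 [Hopcroft].
'wccwwc': |S_i|=[27, 24, 12, 11, 8, 3, 1] end={s38} rej; 6/6 del acc.
1 minimals (antichain).


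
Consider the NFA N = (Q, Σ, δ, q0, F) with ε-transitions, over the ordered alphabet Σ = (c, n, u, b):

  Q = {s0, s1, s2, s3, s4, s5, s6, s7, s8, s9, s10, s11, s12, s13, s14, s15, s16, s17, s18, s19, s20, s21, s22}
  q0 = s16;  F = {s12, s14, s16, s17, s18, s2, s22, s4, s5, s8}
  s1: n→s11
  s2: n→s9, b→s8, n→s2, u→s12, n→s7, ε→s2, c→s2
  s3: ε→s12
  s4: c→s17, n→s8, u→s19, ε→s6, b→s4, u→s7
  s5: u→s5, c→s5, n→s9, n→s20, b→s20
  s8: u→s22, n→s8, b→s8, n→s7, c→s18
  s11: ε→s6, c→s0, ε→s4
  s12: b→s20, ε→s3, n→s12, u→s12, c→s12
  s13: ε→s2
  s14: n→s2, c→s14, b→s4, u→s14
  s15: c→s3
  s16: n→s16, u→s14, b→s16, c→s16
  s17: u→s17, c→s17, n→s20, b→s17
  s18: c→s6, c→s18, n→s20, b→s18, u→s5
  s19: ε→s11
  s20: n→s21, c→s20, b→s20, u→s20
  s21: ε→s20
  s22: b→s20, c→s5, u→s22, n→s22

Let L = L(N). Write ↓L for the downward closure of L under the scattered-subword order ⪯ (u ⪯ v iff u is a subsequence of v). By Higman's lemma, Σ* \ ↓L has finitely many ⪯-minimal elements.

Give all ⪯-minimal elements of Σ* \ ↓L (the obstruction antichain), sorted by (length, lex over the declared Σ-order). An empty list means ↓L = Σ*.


A = [unub, ubcn].

|Q|=23, |F|=10, |δ|=62 (9 ε).
min D↑ (11 st, q0=0, F={7}): 0:c→0,n→0,u→1,b→0 1:c→1,n→2,u→1,b→3 2:c→2,n→2,u→4,b→5 3:c→6,n→5,u→3,b→3 4:c→4,n→4,u→4,b→7 5:c→8,n→5,u→9,b→5 6:c→6,n→7,u→6,b→6 7:c→7,n→7,u→7,b→7 8:c→8,n→7,u→10,b→8 9:c→10,n→9,u→9,b→7 10:c→10,n→7,u→10,b→7.
'unub': N↓-sim [19, 18, 12, 7, 2] end={s20,s21} ∉↓L; 4/4 single-dels accept.
'ubcn': N↓-sim [19, 18, 14, 8, 3] end={s20,s21,s9} ∉↓L; 4/4 del acc.
2 minimals (antichain).


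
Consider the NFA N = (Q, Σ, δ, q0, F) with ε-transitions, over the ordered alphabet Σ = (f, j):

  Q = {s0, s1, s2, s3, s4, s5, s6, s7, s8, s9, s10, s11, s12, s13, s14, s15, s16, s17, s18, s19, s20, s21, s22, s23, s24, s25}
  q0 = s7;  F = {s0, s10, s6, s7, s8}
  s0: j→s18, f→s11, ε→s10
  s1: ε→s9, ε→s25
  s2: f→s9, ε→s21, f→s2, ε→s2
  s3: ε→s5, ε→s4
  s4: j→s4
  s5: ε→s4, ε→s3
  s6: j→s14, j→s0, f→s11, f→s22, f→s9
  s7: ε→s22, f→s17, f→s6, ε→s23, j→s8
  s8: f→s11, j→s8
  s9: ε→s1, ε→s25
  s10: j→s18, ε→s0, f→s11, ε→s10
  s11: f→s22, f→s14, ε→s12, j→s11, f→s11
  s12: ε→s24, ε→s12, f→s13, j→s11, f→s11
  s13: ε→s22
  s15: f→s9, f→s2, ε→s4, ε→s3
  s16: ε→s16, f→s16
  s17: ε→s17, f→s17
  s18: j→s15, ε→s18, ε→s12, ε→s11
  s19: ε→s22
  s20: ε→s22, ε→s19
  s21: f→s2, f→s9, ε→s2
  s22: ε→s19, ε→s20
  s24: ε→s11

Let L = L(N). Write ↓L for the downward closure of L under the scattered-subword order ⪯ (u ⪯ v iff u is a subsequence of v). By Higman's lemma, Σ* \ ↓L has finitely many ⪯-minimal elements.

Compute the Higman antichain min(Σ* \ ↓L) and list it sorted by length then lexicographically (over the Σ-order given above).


Antichain: [ff, jf, fjj].

|Q|=26, |F|=5, |δ|=64 (33 ε).
min D↑ (5 st, q0=0, F={3}): 0:f→1,j→2 1:f→3,j→4 2:f→3,j→2 3:f→3,j→3 4:f→3,j→3.
'ff': |S_i|=[25, 22, 14] end={s1,s11,s12,s13,s14,s17,s19,s2,s20,s21,s22,s24,…} — reject; 2/2 deletions ∈↓L.
'jf': N↓-sim [25, 21, 13] end={s1,s11,s12,s13,s14,s19,s2,s20,s21,s22,s24,s25,…} — reject; 2/2 single-dels accept.
'fjj': N↓-sim [25, 22, 20, 18] end={s1,s11,s12,s13,s14,s15,s18,s19,s2,s20,s21,s22,…} rej; 3/3 del acc.
3 words, ⪯-incomp.


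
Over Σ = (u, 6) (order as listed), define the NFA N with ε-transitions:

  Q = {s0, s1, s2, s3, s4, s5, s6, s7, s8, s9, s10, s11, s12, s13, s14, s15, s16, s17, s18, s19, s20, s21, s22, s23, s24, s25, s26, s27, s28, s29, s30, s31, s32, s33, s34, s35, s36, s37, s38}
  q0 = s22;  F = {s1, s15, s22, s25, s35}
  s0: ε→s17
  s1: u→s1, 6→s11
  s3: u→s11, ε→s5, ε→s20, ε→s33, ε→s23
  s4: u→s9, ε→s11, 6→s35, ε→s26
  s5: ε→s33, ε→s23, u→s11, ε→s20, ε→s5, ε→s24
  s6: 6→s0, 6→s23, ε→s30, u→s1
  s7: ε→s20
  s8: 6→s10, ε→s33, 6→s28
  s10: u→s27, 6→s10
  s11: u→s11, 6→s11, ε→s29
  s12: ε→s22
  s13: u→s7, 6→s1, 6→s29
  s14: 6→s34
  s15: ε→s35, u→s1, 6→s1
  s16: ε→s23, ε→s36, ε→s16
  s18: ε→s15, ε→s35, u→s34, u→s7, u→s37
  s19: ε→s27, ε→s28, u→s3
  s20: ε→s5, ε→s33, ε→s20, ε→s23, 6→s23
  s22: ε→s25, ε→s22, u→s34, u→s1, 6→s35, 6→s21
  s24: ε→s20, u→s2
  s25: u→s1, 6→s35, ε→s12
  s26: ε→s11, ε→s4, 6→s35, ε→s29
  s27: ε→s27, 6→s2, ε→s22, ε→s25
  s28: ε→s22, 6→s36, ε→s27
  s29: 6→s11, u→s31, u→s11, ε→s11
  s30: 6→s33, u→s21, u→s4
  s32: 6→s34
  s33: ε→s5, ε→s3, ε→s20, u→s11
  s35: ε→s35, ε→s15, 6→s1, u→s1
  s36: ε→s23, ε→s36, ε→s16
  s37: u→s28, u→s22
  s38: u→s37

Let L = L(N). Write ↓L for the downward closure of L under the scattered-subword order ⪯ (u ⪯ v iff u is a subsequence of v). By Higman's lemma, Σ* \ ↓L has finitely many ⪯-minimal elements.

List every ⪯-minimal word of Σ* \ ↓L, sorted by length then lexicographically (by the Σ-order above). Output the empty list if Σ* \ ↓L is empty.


min(Σ*\↓L) = [u6, 666].

|Q|=39, |F|=5, |δ|=99 (50 ε).
min D↑ (4 st, q0=0, F={3}): 0:u→1,6→2 1:u→1,6→3 2:u→1,6→1 3:u→3,6→3.
'u6': run [11, 5, 3] end={s11,s29,s31} — reject; 2/2 deletions ∈↓L.
'666': N↓-sim [11, 7, 4, 3] end={s11,s29,s31} ∉↓L; 3/3 deletions ∈↓L.
2 words, ⪯-incomp.


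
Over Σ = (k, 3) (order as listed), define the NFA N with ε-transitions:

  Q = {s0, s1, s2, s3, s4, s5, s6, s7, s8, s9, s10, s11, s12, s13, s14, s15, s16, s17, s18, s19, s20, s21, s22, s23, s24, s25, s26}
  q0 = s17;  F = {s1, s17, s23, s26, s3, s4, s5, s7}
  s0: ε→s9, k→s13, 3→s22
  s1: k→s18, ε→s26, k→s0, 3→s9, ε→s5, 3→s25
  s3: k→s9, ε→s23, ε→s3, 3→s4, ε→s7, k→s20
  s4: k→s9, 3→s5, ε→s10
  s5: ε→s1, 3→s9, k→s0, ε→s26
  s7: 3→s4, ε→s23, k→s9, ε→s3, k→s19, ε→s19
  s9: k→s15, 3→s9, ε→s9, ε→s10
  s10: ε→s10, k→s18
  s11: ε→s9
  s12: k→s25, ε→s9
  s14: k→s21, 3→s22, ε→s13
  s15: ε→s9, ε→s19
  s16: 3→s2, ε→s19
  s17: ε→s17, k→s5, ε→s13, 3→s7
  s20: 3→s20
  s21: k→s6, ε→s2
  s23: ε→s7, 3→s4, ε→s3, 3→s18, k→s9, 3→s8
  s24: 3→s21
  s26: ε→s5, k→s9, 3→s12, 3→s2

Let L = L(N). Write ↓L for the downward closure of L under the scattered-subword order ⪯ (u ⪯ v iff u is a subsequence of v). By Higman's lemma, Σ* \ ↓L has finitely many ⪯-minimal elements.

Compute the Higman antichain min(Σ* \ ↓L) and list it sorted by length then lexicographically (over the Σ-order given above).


min(Σ*\↓L) = [kk, k3, 3k, 3333].

|Q|=27, |F|=8, |δ|=62 (27 ε).
min D↑ (5 st, q0=0, F={3}): 0:k→1,3→2 1:k→3,3→3 2:k→3,3→4 3:k→3,3→3 4:k→3,3→1 [Hopcroft].
'kk': run [21, 15, 9] end={s0,s10,s13,s15,s18,s19,s22,s25,s9} — reject; 2/2 single-dels accept.
'k3': N↓-sim [21, 15, 10] end={s10,s12,s15,s18,s19,s2,s20,s22,s25,s9} rej; 2/2 single-dels accept.
'3k': run [21, 20, 10] end={s0,s10,s13,s15,s18,s19,s20,s22,s25,s9} rej; 2/2 single-dels accept.
'3333': run [21, 20, 17, 15, 10] end={s10,s12,s15,s18,s19,s2,s20,s22,s25,s9} ∉↓L; 4/4 single-dels accept.
4 words, ⪯-incomp.


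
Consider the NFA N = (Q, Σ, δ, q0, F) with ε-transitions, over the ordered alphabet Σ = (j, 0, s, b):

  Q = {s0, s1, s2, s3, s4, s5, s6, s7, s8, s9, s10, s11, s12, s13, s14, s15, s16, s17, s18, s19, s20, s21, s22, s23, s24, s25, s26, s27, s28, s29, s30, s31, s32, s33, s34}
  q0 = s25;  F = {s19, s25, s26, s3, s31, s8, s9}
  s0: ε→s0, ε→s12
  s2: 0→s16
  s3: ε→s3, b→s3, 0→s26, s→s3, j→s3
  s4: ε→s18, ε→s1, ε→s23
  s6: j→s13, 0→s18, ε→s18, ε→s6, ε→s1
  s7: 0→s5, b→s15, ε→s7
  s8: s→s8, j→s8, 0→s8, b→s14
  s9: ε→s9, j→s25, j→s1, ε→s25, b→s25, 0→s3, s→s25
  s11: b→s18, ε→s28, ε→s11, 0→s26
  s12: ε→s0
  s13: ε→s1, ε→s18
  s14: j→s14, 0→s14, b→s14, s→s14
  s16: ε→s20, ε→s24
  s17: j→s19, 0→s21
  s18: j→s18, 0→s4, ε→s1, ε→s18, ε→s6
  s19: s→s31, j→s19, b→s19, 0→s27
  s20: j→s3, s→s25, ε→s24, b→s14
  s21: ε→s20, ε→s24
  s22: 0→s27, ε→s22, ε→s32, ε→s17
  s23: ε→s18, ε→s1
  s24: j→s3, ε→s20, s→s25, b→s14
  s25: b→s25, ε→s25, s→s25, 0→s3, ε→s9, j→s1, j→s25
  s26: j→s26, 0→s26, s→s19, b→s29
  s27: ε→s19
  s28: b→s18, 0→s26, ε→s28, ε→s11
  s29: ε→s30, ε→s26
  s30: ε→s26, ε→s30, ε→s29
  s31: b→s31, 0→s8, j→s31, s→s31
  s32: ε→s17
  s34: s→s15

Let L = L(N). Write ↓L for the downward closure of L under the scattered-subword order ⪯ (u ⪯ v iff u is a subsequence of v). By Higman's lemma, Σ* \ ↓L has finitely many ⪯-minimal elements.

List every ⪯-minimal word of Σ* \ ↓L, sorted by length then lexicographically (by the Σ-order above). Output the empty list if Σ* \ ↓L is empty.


|Q|=35, |F|=7, |δ|=97 (42 ε).
min D↑ (7 st, q0=0, F={6}): 0:j→0,0→1,s→0,b→0 1:j→1,0→2,s→1,b→1 2:j→2,0→2,s→3,b→2 3:j→3,0→3,s→4,b→3 4:j→4,0→5,s→4,b→4 5:j→5,0→5,s→5,b→6 6:j→6,0→6,s→6,b→6.
'00ss0b': |S_i|=[12, 9, 8, 5, 3, 2, 1] end={s14} rej; 6/6 del acc.
1 obstructions.

min(Σ*\↓L) = [00ss0b].


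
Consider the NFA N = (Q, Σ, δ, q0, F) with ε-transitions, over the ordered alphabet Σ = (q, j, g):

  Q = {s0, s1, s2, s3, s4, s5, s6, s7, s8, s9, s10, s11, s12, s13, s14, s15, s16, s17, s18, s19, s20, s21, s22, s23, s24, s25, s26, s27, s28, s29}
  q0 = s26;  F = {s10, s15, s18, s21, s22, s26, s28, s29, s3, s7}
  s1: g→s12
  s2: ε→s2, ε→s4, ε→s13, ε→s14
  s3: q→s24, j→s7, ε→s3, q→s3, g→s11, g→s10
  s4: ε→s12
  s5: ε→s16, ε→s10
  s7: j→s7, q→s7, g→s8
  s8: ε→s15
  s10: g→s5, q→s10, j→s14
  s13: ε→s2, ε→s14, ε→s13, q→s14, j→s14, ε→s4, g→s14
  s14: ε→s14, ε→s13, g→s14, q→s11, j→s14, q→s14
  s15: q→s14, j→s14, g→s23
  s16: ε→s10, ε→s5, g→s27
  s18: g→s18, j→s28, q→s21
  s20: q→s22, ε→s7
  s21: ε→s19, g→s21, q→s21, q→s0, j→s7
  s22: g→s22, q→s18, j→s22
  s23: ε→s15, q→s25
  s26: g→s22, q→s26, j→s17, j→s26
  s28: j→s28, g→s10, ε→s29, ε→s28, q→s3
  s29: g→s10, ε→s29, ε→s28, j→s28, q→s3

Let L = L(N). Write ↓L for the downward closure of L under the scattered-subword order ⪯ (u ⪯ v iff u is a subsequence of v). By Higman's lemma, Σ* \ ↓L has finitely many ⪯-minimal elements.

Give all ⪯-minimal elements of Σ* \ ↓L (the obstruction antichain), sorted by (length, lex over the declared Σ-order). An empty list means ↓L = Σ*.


Antichain: [gqjgj, gqqjgq].

|Q|=30, |F|=10, |δ|=69 (24 ε).
min D↑ (10 st, q0=0, F={9}): 0:q→0,j→0,g→1 1:q→2,j→1,g→1 2:q→3,j→4,g→2 3:q→3,j→5,g→3 4:q→6,j→4,g→7 5:q→5,j→5,g→8 6:q→6,j→5,g→7 7:q→7,j→9,g→7 8:q→9,j→9,g→8 9:q→9,j→9,g→9.
'gqjgj': |S_i|=[26, 24, 23, 19, 14, 6] end={s11,s12,s13,s14,s2,s4} ∉↓L; 5/5 single-dels accept.
'gqqjgq': run [26, 24, 23, 20, 11, 10, 7] end={s11,s12,s13,s14,s2,s25,s4} ∉↓L; 6/6 deletions ∈↓L.
2 obstructions.


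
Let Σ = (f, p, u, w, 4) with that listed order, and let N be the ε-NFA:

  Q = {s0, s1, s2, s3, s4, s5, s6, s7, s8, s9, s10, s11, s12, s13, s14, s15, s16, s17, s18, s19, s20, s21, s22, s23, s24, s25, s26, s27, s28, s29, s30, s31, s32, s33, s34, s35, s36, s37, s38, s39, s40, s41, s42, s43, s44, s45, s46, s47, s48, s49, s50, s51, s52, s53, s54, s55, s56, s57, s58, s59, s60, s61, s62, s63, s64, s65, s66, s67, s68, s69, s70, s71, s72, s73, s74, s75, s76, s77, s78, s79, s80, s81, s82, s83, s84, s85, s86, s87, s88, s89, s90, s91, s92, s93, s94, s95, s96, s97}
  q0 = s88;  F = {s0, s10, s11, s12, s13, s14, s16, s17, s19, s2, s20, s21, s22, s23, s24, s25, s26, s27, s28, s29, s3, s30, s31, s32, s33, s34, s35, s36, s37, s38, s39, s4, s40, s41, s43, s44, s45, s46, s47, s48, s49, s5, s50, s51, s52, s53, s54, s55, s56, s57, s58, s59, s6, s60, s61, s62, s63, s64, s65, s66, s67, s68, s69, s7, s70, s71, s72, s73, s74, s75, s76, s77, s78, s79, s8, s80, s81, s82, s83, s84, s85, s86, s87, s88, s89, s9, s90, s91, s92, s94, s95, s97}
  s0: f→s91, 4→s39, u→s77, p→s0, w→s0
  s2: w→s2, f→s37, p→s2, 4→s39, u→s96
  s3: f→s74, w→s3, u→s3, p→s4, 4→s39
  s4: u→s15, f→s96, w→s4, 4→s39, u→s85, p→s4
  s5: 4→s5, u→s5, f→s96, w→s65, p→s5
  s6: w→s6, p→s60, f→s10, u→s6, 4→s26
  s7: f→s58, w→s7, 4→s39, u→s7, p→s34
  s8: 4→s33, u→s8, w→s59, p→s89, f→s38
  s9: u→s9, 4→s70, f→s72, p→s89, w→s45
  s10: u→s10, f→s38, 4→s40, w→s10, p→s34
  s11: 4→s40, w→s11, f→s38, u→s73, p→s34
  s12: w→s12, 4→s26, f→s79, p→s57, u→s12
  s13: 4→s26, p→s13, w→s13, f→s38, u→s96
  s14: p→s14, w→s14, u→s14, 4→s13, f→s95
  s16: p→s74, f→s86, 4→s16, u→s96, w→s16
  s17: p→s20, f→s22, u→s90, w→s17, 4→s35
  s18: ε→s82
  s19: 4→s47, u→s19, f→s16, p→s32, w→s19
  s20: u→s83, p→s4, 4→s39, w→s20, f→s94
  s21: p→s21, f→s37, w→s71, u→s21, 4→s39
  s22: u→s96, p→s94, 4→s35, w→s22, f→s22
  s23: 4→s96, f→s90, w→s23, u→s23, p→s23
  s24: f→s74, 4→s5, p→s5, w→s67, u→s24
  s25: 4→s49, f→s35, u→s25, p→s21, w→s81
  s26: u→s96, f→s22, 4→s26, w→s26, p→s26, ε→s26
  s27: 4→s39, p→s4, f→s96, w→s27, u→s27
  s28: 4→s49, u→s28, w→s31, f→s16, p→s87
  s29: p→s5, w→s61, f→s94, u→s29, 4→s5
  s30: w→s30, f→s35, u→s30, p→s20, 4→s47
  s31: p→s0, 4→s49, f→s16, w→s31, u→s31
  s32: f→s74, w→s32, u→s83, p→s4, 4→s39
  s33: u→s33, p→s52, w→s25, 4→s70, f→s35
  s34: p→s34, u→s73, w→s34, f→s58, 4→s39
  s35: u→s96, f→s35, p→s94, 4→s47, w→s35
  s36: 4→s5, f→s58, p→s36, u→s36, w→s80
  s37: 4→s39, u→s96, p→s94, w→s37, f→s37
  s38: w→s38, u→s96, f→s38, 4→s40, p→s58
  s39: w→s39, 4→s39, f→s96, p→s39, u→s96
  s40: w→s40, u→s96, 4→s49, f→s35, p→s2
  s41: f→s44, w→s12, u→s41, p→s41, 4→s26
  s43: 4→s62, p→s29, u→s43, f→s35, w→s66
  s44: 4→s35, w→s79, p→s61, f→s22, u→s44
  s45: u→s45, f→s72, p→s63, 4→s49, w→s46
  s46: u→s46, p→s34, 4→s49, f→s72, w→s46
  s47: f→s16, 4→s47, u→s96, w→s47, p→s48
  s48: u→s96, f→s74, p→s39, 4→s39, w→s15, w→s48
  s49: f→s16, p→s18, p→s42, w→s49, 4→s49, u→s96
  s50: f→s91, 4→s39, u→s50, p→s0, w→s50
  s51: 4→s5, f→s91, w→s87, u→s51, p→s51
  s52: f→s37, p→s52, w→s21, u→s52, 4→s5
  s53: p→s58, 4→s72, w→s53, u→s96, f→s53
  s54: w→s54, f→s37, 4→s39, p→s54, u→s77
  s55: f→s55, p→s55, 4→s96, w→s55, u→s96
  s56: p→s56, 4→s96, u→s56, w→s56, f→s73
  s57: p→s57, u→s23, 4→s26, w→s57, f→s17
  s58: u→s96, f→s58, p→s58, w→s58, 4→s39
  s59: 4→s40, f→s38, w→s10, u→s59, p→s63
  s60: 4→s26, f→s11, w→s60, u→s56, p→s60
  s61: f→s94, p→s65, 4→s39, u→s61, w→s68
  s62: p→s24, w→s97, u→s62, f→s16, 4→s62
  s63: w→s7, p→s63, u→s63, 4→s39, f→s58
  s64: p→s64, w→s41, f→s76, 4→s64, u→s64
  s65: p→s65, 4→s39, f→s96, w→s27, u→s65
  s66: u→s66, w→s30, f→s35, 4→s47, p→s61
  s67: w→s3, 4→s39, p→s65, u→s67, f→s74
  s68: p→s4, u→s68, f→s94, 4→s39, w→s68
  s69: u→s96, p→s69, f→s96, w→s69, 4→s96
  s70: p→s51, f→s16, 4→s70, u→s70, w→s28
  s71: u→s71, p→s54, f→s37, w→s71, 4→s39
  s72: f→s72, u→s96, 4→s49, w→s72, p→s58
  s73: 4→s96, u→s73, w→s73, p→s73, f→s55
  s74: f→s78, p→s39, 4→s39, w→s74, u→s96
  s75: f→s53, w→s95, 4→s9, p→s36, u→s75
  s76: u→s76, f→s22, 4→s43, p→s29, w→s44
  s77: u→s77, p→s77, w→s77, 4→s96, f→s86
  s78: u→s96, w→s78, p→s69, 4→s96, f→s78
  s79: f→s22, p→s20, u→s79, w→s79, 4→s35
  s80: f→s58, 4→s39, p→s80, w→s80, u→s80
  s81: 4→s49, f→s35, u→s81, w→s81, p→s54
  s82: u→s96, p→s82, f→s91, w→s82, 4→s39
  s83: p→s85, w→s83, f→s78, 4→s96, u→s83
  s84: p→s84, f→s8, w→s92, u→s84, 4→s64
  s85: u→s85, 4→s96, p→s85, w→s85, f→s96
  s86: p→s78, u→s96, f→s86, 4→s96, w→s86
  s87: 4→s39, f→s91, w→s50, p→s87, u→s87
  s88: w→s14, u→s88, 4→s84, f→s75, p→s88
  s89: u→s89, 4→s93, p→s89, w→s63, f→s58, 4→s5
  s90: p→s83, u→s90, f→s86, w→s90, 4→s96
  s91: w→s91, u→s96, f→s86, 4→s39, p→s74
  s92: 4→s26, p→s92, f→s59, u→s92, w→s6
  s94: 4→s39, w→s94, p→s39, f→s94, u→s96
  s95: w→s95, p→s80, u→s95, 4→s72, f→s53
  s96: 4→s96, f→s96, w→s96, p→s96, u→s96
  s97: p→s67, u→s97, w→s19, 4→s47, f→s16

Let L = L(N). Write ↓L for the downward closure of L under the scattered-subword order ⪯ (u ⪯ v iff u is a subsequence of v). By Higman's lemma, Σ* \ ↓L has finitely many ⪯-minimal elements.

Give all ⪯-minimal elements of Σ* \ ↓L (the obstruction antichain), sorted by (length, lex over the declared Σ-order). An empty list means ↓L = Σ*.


|Q|=98, |F|=92, |δ|=471 (2 ε).
min D↑ (93 st, q0=0, F={13}): 0:f→1,p→0,u→0,w→2,4→3 1:f→4,p→5,u→1,w→6,4→7 2:f→6,p→2,u→2,w→2,4→8 3:f→9,p→3,u→3,w→10,4→11 4:f→4,p→12,u→13,w→4,4→14 5:f→12,p→5,u→5,w→15,4→16 6:f→4,p→15,u→6,w→6,4→14 7:f→14,p→17,u→7,w→18,4→19 8:f→20,p→8,u→13,w→8,4→21 9:f→20,p→17,u→9,w→22,4→23 10:f→22,p→10,u→10,w→24,4→21 11:f→25,p→11,u→11,w→26,4→11 12:f→12,p→12,u→13,w→12,4→27 13:f→13,p→13,u→13,w→13,4→13 14:f→14,p→12,u→13,w→14,4→28 15:f→12,p→15,u→15,w→15,4→27 16:f→13,p→16,u→16,w→29,4→16 17:f→12,p→17,u→17,w→30,4→16 18:f→14,p→30,u→18,w→31,4→28 19:f→32,p→33,u→19,w→34,4→19 20:f→20,p→12,u→13,w→20,4→35 21:f→36,p→21,u→13,w→21,4→21 22:f→20,p→30,u→22,w→37,4→35 23:f→38,p→39,u→23,w→40,4→19 24:f→37,p→41,u→24,w→24,4→21 25:f→36,p→42,u→25,w→43,4→44 26:f→43,p→26,u→26,w→45,4→21 27:f→13,p→27,u→13,w→27,4→27 28:f→32,p→46,u→13,w→28,4→28 29:f→13,p→29,u→29,w→47,4→27 30:f→12,p→30,u→30,w→48,4→27 31:f→14,p→49,u→31,w→31,4→28 32:f→50,p→51,u→13,w→32,4→32 33:f→52,p→33,u→33,w→53,4→16 34:f→32,p→53,u→34,w→54,4→28 35:f→38,p→55,u→13,w→35,4→28 36:f→36,p→56,u→13,w→36,4→38 37:f→20,p→49,u→37,w→37,4→35 38:f→38,p→56,u→13,w→38,4→57 39:f→58,p→39,u→39,w→59,4→16 40:f→38,p→59,u→40,w→60,4→28 41:f→61,p→41,u→62,w→41,4→21 42:f→56,p→16,u→42,w→63,4→16 43:f→36,p→63,u→43,w→64,4→38 44:f→38,p→42,u→44,w→65,4→66 45:f→64,p→67,u→45,w→45,4→21 46:f→52,p→46,u→13,w→46,4→27 47:f→13,p→68,u→47,w→47,4→27 48:f→12,p→49,u→48,w→48,4→27 49:f→12,p→49,u→69,w→49,4→27 50:f→50,p→70,u→13,w→50,4→13 51:f→70,p→27,u→13,w→51,4→27 52:f→50,p→51,u→13,w→52,4→27 53:f→52,p→53,u→53,w→71,4→27 54:f→32,p→72,u→54,w→54,4→28 55:f→58,p→55,u→13,w→55,4→27 56:f→56,p→27,u→13,w→56,4→27 57:f→32,p→73,u→13,w→57,4→57 58:f→58,p→56,u→13,w→58,4→27 59:f→58,p→59,u→59,w→74,4→27 60:f→38,p→75,u→60,w→60,4→28 61:f→20,p→49,u→69,w→61,4→35 62:f→69,p→62,u→62,w→62,4→13 63:f→56,p→29,u→63,w→76,4→27 64:f→36,p→77,u→64,w→64,4→38 65:f→38,p→63,u→65,w→78,4→57 66:f→32,p→79,u→66,w→80,4→66 67:f→81,p→67,u→82,w→67,4→21 68:f→13,p→68,u→83,w→68,4→27 69:f→84,p→69,u→69,w→69,4→13 70:f→70,p→85,u→13,w→70,4→13 71:f→52,p→72,u→71,w→71,4→27 72:f→52,p→72,u→86,w→72,4→27 73:f→51,p→27,u→13,w→73,4→27 74:f→58,p→75,u→74,w→74,4→27 75:f→58,p→75,u→86,w→75,4→27 76:f→56,p→68,u→76,w→76,4→27 77:f→56,p→68,u→87,w→77,4→27 78:f→38,p→77,u→78,w→78,4→57 79:f→51,p→16,u→79,w→88,4→16 80:f→32,p→88,u→80,w→89,4→57 81:f→36,p→77,u→90,w→81,4→38 82:f→90,p→82,u→82,w→82,4→13 83:f→13,p→83,u→83,w→83,4→13 84:f→84,p→84,u→13,w→84,4→13 85:f→13,p→85,u→13,w→85,4→13 86:f→50,p→86,u→86,w→86,4→13 87:f→70,p→83,u→87,w→87,4→13 88:f→51,p→29,u→88,w→91,4→27 89:f→32,p→92,u→89,w→89,4→57 90:f→50,p→87,u→90,w→90,4→13 91:f→51,p→68,u→91,w→91,4→27 92:f→51,p→68,u→87,w→92,4→27 [Hopcroft].
'ffu': N↓-sim [97, 83, 26, 1] end={s96} ∉↓L; 3/3 single-dels accept.
'w4u': N↓-sim [97, 78, 26, 1] end={s96} rej; 3/3 single-dels accept.
'fp4f': |S_i|=[97, 83, 48, 9, 1] end={s96} rej; 4/4 single-dels accept.
'f44ff4': N↓-sim [97, 83, 67, 37, 8, 4, 1] end={s96} ∉↓L; 6/6 single-dels accept.
'4wwpu4': N↓-sim [97, 90, 74, 59, 43, 13, 1] end={s96} — reject; 6/6 single-dels accept.
'44fppf': |S_i|=[97, 90, 68, 40, 22, 9, 1] end={s96} rej; 6/6 deletions ∈↓L.
6 words, ⪯-incomp.

A = [ffu, w4u, fp4f, f44ff4, 4wwpu4, 44fppf].


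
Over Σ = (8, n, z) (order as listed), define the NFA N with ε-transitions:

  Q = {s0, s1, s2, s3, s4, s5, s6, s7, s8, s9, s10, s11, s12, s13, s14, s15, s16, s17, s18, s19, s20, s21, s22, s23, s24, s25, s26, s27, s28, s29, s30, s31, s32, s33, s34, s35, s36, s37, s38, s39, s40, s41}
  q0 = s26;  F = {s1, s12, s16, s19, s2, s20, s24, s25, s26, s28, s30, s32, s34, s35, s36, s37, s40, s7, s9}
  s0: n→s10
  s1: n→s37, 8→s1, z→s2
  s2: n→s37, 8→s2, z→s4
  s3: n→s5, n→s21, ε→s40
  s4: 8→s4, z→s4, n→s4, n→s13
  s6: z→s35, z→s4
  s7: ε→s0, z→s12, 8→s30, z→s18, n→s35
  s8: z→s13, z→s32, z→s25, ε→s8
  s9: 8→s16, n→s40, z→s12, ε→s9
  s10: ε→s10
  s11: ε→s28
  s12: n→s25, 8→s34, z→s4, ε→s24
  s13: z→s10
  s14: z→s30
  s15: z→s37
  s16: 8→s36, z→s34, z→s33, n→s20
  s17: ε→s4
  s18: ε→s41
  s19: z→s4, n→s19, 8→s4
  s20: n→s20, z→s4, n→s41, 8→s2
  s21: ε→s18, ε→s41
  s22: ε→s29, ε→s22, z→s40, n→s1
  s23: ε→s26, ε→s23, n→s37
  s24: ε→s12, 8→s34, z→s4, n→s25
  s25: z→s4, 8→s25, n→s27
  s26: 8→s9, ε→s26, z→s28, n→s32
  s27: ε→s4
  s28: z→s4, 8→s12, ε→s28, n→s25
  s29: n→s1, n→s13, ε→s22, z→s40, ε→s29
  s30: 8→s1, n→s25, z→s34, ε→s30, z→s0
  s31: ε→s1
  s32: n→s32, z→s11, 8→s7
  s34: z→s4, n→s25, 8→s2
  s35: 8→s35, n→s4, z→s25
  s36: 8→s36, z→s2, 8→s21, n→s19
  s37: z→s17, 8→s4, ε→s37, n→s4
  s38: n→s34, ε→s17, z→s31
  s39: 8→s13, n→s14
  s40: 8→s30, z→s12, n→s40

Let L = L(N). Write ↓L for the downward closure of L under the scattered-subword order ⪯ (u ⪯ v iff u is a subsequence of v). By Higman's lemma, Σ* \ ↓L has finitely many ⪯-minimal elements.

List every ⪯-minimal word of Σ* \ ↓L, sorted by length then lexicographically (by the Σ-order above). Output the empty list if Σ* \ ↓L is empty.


|Q|=42, |F|=19, |δ|=112 (25 ε).
min D↑ (19 st, q0=0, F={9}): 0:8→1,n→2,z→3 1:8→4,n→5,z→6 2:8→7,n→2,z→3 3:8→6,n→8,z→9 4:8→10,n→11,z→12 5:8→13,n→5,z→6 6:8→12,n→8,z→9 7:8→13,n→14,z→6 8:8→8,n→9,z→9 9:8→9,n→9,z→9 10:8→10,n→15,z→16 11:8→16,n→11,z→9 12:8→16,n→8,z→9 13:8→17,n→8,z→12 14:8→14,n→9,z→8 15:8→9,n→15,z→9 16:8→16,n→18,z→9 17:8→17,n→18,z→16 18:8→9,n→9,z→9 (ε-aug+det+¬).
'zz': run [30, 17, 4] end={s10,s13,s17,s4} — reject; 2/2 del acc.
'znn': |S_i|=[30, 17, 7, 4] end={s10,s13,s27,s4} — reject; 3/3 deletions ∈↓L.
'88nz': |S_i|=[30, 26, 21, 11, 4] end={s10,s13,s17,s4} ∉↓L; 4/4 deletions ∈↓L.
'n8nn': run [30, 24, 18, 8, 4] end={s10,s13,s27,s4} ∉↓L; 4/4 del acc.
'888n8': |S_i|=[30, 26, 21, 15, 7, 3] end={s10,s13,s4} ∉↓L; 5/5 deletions ∈↓L.
5 minimals (antichain).

Antichain: [zz, znn, 88nz, n8nn, 888n8].


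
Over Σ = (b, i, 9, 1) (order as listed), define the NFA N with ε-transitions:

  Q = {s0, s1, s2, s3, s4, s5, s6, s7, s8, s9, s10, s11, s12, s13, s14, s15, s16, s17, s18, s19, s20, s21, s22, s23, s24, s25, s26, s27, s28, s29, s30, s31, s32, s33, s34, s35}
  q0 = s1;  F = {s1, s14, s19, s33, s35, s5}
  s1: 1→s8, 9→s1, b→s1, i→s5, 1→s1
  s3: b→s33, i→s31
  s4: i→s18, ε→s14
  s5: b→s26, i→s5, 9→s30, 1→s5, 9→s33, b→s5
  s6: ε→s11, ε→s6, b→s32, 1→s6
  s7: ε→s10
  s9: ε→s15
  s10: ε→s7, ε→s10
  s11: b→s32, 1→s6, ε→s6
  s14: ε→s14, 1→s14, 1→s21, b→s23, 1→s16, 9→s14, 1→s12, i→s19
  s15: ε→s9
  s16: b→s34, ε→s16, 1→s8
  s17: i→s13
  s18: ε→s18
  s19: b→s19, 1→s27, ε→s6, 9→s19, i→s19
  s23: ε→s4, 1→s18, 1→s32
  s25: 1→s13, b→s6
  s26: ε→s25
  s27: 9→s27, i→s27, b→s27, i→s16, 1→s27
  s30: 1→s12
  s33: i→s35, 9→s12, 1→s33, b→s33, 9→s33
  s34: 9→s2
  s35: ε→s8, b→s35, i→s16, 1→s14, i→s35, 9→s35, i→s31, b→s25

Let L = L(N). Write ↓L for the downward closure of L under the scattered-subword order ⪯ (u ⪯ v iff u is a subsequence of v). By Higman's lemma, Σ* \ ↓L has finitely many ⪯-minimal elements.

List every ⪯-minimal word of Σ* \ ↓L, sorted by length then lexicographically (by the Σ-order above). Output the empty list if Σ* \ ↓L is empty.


Antichain: [i9i1i1].

|Q|=36, |F|=6, |δ|=71 (16 ε).
min D↑ (7 st, q0=0, F={6}): 0:b→0,i→1,9→0,1→0 1:b→1,i→1,9→2,1→1 2:b→2,i→3,9→2,1→2 3:b→3,i→3,9→3,1→4 4:b→4,i→5,9→4,1→4 5:b→5,i→5,9→5,1→6 6:b→6,i→6,9→6,1→6.
'i9i1i1': N↓-sim [24, 23, 21, 19, 16, 10, 8] end={s11,s16,s2,s27,s32,s34,s6,s8} ∉↓L; 6/6 del acc.
1 words, ⪯-incomp.


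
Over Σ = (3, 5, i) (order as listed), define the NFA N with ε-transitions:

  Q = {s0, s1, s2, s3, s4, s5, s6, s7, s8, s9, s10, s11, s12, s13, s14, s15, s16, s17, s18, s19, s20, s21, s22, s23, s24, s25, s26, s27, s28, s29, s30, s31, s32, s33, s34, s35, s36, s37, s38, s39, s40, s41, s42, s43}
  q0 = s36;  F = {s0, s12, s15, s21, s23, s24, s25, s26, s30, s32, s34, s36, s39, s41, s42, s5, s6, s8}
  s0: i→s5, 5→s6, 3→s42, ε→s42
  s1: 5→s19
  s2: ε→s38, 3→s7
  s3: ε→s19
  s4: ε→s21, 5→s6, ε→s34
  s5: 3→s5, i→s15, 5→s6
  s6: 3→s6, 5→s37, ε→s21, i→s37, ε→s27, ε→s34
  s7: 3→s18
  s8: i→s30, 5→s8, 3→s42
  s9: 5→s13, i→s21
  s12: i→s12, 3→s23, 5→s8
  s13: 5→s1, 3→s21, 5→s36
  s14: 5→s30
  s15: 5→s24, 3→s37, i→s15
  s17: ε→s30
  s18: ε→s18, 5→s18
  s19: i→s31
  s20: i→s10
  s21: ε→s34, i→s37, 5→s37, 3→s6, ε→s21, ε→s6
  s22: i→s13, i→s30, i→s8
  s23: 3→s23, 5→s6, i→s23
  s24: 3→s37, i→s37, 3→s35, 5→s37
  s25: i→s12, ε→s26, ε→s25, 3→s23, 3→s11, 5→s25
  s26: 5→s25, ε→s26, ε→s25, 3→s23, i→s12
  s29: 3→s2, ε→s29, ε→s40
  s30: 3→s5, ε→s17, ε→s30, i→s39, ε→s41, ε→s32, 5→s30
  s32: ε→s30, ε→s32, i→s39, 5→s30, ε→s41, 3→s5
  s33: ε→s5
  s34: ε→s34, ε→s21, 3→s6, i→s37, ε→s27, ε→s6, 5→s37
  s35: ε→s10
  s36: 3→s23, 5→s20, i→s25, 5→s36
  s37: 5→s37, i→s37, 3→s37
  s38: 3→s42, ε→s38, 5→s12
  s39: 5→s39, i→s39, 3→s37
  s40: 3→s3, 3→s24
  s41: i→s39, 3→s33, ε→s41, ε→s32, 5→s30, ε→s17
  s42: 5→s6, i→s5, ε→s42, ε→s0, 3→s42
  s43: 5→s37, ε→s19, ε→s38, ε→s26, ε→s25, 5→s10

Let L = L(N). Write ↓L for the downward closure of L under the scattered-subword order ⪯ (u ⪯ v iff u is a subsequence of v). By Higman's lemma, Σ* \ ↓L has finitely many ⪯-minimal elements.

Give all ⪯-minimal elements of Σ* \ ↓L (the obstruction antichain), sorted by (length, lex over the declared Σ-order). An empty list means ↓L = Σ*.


|Q|=44, |F|=18, |δ|=125 (42 ε).
min D↑ (13 st, q0=0, F={5}): 0:3→1,5→0,i→2 1:3→1,5→3,i→1 2:3→1,5→2,i→4 3:3→3,5→5,i→5 4:3→1,5→6,i→4 5:3→5,5→5,i→5 6:3→7,5→6,i→8 7:3→7,5→3,i→9 8:3→9,5→8,i→10 9:3→9,5→3,i→11 10:3→5,5→10,i→10 11:3→5,5→12,i→11 12:3→5,5→5,i→5.
'355': |S_i|=[26, 15, 8, 1] end={s37} ∉↓L; 3/3 single-dels accept.
'35i': |S_i|=[26, 15, 8, 1] end={s37} rej; 3/3 deletions ∈↓L.
'ii5ii3': |S_i|=[26, 24, 21, 19, 16, 6, 3] end={s10,s35,s37} rej; 6/6 deletions ∈↓L.
3 words, ⪯-incomp.

A = [355, 35i, ii5ii3].


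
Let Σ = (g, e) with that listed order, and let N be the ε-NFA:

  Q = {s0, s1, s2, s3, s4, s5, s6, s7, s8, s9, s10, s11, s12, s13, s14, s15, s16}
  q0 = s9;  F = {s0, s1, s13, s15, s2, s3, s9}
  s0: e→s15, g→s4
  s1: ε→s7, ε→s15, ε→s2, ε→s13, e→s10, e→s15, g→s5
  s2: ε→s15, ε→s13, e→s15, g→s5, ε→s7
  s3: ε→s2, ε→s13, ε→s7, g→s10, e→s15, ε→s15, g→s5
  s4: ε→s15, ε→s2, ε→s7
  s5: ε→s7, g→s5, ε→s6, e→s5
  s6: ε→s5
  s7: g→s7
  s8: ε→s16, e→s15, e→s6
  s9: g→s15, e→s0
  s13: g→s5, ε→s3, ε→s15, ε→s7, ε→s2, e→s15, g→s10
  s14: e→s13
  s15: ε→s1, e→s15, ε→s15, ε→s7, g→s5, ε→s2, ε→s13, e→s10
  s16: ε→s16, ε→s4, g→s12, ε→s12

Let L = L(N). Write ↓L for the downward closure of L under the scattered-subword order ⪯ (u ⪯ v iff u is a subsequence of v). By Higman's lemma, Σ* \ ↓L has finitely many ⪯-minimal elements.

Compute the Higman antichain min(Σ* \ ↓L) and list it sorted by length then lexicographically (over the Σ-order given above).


|Q|=17, |F|=7, |δ|=55 (30 ε).
min D↑ (4 st, q0=0, F={3}): 0:g→1,e→2 1:g→3,e→1 2:g→1,e→1 3:g→3,e→3 [Hopcroft].
'gg': |S_i|=[12, 10, 4] end={s10,s5,s6,s7} ∉↓L; 2/2 single-dels accept.
'eeg': |S_i|=[12, 11, 9, 4] end={s10,s5,s6,s7} rej; 3/3 deletions ∈↓L.
2 obstructions.

Antichain: [gg, eeg].


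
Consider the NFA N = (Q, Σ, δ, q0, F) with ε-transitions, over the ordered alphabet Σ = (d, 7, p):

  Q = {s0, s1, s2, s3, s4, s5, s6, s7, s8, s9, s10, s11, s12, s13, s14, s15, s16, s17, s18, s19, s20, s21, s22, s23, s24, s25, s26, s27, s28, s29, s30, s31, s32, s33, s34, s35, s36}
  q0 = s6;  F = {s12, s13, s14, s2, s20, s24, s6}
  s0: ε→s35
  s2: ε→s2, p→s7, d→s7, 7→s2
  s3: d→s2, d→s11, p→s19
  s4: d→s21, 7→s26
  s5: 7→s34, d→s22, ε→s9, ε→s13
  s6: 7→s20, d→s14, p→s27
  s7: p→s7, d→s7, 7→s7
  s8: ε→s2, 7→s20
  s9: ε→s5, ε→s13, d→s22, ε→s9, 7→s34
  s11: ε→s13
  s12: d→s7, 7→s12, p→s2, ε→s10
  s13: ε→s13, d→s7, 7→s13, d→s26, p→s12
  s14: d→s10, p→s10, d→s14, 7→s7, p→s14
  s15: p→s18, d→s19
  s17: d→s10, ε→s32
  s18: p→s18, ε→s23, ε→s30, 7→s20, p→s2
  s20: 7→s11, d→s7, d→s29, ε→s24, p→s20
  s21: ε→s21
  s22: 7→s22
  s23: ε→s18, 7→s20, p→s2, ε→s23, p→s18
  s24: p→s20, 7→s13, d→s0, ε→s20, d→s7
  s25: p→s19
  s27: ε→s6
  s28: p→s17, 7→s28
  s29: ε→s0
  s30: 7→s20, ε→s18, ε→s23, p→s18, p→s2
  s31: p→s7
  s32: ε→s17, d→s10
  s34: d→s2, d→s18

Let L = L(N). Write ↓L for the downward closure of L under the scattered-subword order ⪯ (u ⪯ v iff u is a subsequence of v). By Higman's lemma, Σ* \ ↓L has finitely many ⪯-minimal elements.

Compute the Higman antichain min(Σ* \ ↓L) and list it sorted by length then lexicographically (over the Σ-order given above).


A = [d7, 7d, 77ppp].

|Q|=37, |F|=7, |δ|=83 (24 ε).
min D↑ (7 st, q0=0, F={3}): 0:d→1,7→2,p→0 1:d→1,7→3,p→1 2:d→3,7→4,p→2 3:d→3,7→3,p→3 4:d→3,7→4,p→5 5:d→3,7→5,p→6 6:d→3,7→6,p→3 (ε-aug+det+¬).
'd7': |S_i|=[15, 7, 1] end={s7} ∉↓L; 2/2 single-dels accept.
'7d': run [15, 12, 5] end={s0,s26,s29,s35,s7} rej; 2/2 single-dels accept.
'77ppp': |S_i|=[15, 12, 7, 4, 2, 1] end={s7} — reject; 5/5 del acc.
3 obstructions.


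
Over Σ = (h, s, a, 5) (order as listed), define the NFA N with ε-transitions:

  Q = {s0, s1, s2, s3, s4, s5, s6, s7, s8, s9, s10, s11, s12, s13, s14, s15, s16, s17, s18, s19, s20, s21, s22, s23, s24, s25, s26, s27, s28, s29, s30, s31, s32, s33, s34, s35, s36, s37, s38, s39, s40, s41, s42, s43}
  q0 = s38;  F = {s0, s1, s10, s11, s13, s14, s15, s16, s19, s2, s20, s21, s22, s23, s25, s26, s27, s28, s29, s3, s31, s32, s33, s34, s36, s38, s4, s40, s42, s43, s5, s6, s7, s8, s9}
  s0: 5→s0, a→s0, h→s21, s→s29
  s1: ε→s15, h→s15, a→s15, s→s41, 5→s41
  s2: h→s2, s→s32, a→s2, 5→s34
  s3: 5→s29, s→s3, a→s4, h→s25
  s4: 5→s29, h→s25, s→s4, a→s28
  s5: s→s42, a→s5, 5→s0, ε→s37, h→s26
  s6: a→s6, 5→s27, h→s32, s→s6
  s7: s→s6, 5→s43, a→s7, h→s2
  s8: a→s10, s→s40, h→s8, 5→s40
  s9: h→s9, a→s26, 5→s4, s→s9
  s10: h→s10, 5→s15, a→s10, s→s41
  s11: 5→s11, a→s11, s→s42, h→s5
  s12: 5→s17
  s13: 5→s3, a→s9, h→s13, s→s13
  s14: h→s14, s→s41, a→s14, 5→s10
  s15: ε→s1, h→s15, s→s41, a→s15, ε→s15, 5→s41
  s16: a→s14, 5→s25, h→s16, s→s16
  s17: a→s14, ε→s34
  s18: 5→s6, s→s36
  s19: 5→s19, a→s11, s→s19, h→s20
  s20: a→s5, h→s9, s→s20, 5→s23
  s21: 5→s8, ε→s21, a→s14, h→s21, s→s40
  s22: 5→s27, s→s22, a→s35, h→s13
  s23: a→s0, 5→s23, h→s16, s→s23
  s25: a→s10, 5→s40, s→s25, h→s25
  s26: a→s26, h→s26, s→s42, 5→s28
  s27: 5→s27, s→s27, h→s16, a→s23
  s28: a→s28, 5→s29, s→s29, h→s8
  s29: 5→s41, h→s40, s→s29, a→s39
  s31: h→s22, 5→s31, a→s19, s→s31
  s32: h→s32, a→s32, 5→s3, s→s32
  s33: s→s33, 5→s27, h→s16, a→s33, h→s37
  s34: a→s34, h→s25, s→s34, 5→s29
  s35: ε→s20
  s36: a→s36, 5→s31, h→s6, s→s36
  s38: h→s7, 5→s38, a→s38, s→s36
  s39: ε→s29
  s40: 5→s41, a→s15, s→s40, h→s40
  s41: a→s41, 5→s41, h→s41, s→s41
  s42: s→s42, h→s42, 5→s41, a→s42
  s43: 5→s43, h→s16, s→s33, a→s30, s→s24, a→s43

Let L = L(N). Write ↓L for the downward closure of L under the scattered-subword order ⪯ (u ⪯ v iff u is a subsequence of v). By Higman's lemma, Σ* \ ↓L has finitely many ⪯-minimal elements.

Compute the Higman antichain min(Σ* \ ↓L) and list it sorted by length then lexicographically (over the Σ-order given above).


min(Σ*\↓L) = [hh555, h5has, s5aas5].

|Q|=44, |F|=35, |δ|=159 (8 ε).
min D↑ (35 st, q0=0, F={25}): 0:h→1,s→2,a→0,5→0 1:h→3,s→4,a→1,5→5 2:h→4,s→2,a→2,5→6 3:h→3,s→7,a→3,5→8 4:h→7,s→4,a→4,5→9 5:h→10,s→11,a→5,5→5 6:h→12,s→6,a→13,5→6 7:h→7,s→7,a→7,5→14 8:h→15,s→8,a→8,5→16 9:h→10,s→9,a→17,5→9 10:h→10,s→10,a→18,5→15 11:h→10,s→11,a→11,5→9 12:h→19,s→12,a→20,5→9 13:h→20,s→13,a→21,5→13 14:h→15,s→14,a→22,5→16 15:h→15,s→15,a→23,5→24 16:h→24,s→16,a→16,5→25 17:h→10,s→17,a→26,5→17 18:h→18,s→25,a→18,5→23 19:h→19,s→19,a→27,5→14 20:h→27,s→20,a→28,5→17 21:h→28,s→29,a→21,5→21 22:h→15,s→22,a→30,5→16 23:h→23,s→25,a→23,5→31 24:h→24,s→24,a→31,5→25 25:h→25,s→25,a→25,5→25 26:h→32,s→16,a→26,5→26 27:h→27,s→27,a→33,5→22 28:h→33,s→29,a→28,5→26 29:h→29,s→29,a→29,5→25 30:h→34,s→16,a→30,5→16 31:h→31,s→25,a→31,5→25 32:h→32,s→24,a→18,5→34 33:h→33,s→29,a→33,5→30 34:h→34,s→24,a→23,5→24.
'hh555': run [41, 36, 23, 13, 6, 1] end={s41} rej; 5/5 single-dels accept.
'h5has': N↓-sim [41, 36, 24, 11, 5, 1] end={s41} — reject; 5/5 deletions ∈↓L.
's5aas5': run [41, 36, 30, 25, 17, 7, 1] end={s41} — reject; 6/6 deletions ∈↓L.
3 obstructions.


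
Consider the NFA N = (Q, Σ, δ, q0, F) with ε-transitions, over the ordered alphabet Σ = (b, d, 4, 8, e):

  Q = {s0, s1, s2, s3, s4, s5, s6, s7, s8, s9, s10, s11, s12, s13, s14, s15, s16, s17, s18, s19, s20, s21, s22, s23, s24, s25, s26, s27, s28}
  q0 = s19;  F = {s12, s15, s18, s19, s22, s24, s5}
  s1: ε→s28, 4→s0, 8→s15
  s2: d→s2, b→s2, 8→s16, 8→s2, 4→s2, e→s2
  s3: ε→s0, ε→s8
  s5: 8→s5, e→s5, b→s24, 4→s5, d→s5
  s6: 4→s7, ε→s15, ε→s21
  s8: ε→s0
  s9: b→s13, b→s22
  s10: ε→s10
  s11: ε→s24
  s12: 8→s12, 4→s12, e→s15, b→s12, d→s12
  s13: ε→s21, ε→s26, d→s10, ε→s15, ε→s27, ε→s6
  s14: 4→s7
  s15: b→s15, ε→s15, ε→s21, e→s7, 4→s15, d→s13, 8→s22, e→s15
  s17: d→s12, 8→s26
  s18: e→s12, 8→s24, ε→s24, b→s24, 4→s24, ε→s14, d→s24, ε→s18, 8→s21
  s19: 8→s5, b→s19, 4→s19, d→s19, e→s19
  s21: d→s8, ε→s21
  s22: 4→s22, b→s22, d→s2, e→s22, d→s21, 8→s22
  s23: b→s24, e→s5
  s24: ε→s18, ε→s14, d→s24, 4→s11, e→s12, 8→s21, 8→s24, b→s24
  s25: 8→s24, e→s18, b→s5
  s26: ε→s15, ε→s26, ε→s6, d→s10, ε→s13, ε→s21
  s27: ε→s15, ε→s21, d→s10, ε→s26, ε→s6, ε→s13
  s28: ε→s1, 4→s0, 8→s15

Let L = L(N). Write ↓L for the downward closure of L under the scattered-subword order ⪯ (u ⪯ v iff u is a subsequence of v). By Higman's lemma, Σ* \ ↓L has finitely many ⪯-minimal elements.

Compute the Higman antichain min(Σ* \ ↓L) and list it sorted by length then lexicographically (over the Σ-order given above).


|Q|=29, |F|=7, |δ|=96 (32 ε).
min D↑ (7 st, q0=0, F={6}): 0:b→0,d→0,4→0,8→1,e→0 1:b→2,d→1,4→1,8→1,e→1 2:b→2,d→2,4→2,8→2,e→3 3:b→3,d→3,4→3,8→3,e→4 4:b→4,d→4,4→4,8→5,e→4 5:b→5,d→6,4→5,8→5,e→5 6:b→6,d→6,4→6,8→6,e→6 [Hopcroft].
'8bee8d': |S_i|=[20, 19, 18, 14, 13, 6, 5] end={s0,s16,s2,s21,s8} — reject; 6/6 deletions ∈↓L.
1 minimals (antichain).

min(Σ*\↓L) = [8bee8d].
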